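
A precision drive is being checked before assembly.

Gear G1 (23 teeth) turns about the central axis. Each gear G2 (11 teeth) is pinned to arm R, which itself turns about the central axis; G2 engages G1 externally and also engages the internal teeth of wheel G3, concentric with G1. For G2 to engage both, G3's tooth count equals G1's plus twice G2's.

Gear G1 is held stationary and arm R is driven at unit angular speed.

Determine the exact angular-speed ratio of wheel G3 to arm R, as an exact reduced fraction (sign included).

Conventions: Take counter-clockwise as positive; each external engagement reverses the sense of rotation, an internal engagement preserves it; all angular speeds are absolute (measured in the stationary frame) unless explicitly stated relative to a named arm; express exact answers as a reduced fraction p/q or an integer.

68/45

class = planetary set [G3 = 23+2·11 = 45; Willis about the carrier]
ring teeth: 23 + 2·11 = 45
23(ω_sun−ω_arm) = −45(ω_ring−ω_arm),  ω_sun = 0, ω_arm = 1
ω_ring = 1 − (23/45)(0−1) = 68/45
ω_out/ω_in = 68/45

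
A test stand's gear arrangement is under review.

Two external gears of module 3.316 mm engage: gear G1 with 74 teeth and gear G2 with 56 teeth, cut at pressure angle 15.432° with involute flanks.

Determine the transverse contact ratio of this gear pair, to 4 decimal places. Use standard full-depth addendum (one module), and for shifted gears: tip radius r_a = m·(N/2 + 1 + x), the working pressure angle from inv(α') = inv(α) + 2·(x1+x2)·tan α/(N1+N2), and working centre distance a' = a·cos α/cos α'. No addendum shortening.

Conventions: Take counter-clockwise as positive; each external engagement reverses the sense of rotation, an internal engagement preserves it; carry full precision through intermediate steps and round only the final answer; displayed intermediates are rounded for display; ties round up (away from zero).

recognized (one external pair, fixed centres): single-mesh tooth geometry, m = 3.316, N1 = 74, N2 = 56
base radii: r_b1 = 118.268578, r_b2 = 89.500545
tip radii: r_a1 = 126.008000, r_a2 = 96.164000
no profile shift: α' = α, a' = a
action lengths: √(r_a1²−r_b1²) = 43.480565, √(r_a2²−r_b2²) = 35.173389
base pitch p_b = π·m·cos α = 10.041938
CR = (43.480565 + 35.173389 − 215.540000·sin 15.43200°)/10.041938 = 2.121099
contact ratio ≈ 2.1211

2.1211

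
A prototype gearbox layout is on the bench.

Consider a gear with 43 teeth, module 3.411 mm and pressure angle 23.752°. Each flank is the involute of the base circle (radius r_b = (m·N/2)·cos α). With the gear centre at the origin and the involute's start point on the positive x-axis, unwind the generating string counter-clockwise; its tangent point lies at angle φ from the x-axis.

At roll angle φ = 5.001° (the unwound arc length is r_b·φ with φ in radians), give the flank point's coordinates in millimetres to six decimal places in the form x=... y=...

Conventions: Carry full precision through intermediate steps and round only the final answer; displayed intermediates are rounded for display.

x=67.379917 y=0.014867

class = single-mesh tooth geometry [base-circle involute, m = 3.411, 43T]
pitch radius r_p = m·N/2 = 3.411·43/2 = 73.336500
base radius r_b = r_p·cos α = 73.336500·cos 23.752° = 67.124709
roll angle φ = 5.001° = 0.08728392 rad
x = r_b·(cos φ + φ·sin φ) = 67.379917
y = r_b·(sin φ − φ·cos φ) = 0.014867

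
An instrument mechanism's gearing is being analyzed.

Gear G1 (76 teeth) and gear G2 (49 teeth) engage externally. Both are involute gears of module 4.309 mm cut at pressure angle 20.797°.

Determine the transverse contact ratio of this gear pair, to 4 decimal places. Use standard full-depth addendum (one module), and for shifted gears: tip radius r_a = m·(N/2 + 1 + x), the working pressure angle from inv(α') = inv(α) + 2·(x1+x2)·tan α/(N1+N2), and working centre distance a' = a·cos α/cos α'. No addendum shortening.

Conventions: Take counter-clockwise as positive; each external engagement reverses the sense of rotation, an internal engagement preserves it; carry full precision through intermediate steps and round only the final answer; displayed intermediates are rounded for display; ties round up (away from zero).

1.7413

class = single-mesh tooth geometry [involute pair 76T × 49T, m = 4.309]
base radii: r_b1 = 153.073270, r_b2 = 98.691977
tip radii: r_a1 = 168.051000, r_a2 = 109.879500
no profile shift: α' = α, a' = a
action lengths: √(r_a1²−r_b1²) = 69.352091, √(r_a2²−r_b2²) = 48.305261
base pitch p_b = π·m·cos α = 12.655102
CR = (69.352091 + 48.305261 − 269.312500·sin 20.79700°)/12.655102 = 1.741257
contact ratio ≈ 1.7413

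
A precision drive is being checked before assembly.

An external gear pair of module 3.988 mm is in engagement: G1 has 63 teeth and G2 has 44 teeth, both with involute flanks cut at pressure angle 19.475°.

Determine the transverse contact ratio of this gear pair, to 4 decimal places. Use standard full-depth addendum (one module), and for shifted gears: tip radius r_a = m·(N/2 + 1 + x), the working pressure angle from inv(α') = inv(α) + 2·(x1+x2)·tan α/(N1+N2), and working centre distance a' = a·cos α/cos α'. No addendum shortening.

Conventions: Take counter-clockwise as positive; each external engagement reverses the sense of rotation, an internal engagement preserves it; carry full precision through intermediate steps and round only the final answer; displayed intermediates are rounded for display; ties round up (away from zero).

single-mesh involute tooth geometry (63T engaging 44T at module 3.988)
base radii: r_b1 = 118.434795, r_b2 = 82.716365
tip radii: r_a1 = 129.610000, r_a2 = 91.724000
no profile shift: α' = α, a' = a
action lengths: √(r_a1²−r_b1²) = 52.649325, √(r_a2²−r_b2²) = 39.639566
base pitch p_b = π·m·cos α = 11.811869
CR = (52.649325 + 39.639566 − 213.358000·sin 19.47500°)/11.811869 = 1.791104
contact ratio ≈ 1.7911

1.7911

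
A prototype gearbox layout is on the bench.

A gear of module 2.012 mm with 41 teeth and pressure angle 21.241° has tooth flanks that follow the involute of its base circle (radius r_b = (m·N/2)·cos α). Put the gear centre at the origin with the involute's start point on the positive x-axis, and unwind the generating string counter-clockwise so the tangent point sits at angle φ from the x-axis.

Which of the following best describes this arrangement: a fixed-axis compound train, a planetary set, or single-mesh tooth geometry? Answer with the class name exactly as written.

single-mesh tooth geometry

single-mesh involute tooth geometry (41T wheel at module 2.012)
classification: single-mesh tooth geometry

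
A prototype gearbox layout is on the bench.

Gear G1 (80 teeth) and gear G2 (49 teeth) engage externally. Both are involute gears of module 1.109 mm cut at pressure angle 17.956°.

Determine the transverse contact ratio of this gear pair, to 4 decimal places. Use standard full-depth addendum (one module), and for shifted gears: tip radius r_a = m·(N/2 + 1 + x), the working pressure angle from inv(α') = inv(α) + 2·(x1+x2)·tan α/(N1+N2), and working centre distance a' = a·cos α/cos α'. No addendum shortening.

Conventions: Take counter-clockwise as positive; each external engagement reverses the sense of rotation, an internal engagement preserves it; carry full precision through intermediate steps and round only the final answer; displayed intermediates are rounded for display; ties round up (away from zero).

recognized (one external pair, fixed centres): single-mesh tooth geometry, m = 1.109, N1 = 80, N2 = 49
base radii: r_b1 = 42.199382, r_b2 = 25.847121
tip radii: r_a1 = 45.469000, r_a2 = 28.279500
no profile shift: α' = α, a' = a
action lengths: √(r_a1²−r_b1²) = 16.930510, √(r_a2²−r_b2²) = 11.474164
base pitch p_b = π·m·cos α = 3.314332
CR = (16.930510 + 11.474164 − 71.530500·sin 17.95600°)/3.314332 = 1.916761
contact ratio ≈ 1.9168

1.9168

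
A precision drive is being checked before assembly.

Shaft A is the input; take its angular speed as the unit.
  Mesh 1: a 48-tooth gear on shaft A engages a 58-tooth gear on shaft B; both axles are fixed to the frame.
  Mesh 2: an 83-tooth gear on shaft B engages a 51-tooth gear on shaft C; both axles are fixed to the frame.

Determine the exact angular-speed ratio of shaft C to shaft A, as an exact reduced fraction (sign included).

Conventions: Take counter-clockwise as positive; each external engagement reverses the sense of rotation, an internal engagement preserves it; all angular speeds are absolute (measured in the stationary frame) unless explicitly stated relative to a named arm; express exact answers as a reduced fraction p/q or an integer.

class = fixed-axis compound train [2 meshes; 2 ratios multiply, 2 sense flips]
mesh 1 [48T→58T]: running ratio 24/29, sense −
mesh 2 [83T→51T]: running ratio 664/493, sense +
ω_out/ω_in = 664/493

664/493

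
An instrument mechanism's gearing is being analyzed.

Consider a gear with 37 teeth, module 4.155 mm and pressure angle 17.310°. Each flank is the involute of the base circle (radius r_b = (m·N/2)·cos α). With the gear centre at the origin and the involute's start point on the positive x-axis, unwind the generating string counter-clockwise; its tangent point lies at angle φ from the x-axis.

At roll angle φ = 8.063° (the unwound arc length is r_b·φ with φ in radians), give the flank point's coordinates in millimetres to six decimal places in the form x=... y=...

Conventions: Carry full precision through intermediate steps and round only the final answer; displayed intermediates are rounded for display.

class = single-mesh tooth geometry [base-circle involute, m = 4.155, 37T]
pitch radius r_p = m·N/2 = 4.155·37/2 = 76.867500
base radius r_b = r_p·cos α = 76.867500·cos 17.310° = 73.386085
roll angle φ = 8.063° = 0.14072590 rad
x = r_b·(cos φ + φ·sin φ) = 74.109152
y = r_b·(sin φ − φ·cos φ) = 0.068038

x=74.109152 y=0.068038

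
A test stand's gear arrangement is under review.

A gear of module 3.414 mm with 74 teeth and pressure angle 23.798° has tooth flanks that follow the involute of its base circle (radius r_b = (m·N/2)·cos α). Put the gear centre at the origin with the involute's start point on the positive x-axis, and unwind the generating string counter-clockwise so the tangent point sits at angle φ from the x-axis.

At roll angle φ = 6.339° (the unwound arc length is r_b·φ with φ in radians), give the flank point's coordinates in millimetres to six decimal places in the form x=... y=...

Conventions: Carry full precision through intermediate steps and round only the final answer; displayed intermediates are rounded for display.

single-mesh involute tooth geometry (74T wheel at module 3.414)
pitch radius r_p = m·N/2 = 3.414·74/2 = 126.318000
base radius r_b = r_p·cos α = 126.318000·cos 23.798° = 115.577655
roll angle φ = 6.339° = 0.11063642 rad
x = r_b·(cos φ + φ·sin φ) = 116.282851
y = r_b·(sin φ − φ·cos φ) = 0.052109

x=116.282851 y=0.052109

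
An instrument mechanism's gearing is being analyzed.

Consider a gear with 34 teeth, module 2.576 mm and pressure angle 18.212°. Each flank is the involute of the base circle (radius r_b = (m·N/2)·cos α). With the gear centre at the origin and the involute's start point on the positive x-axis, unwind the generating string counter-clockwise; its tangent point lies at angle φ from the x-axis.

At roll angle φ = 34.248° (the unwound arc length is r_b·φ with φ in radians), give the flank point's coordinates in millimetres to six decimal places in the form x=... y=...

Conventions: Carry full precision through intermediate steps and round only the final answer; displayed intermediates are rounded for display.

x=48.378975 y=2.856900

single-mesh involute tooth geometry (34T wheel at module 2.576)
pitch radius r_p = m·N/2 = 2.576·34/2 = 43.792000
base radius r_b = r_p·cos α = 43.792000·cos 18.212° = 41.598311
roll angle φ = 34.248° = 0.59774036 rad
x = r_b·(cos φ + φ·sin φ) = 48.378975
y = r_b·(sin φ − φ·cos φ) = 2.856900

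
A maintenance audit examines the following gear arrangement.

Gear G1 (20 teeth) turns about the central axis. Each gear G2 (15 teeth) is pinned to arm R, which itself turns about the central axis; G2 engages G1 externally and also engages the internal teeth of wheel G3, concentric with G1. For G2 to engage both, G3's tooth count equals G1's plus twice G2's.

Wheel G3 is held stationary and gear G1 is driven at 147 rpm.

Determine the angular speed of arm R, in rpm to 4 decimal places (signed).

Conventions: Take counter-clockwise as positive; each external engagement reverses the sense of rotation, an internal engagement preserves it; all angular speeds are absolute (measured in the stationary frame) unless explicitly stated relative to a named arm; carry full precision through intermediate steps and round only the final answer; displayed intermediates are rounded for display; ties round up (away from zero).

class = planetary set [G3 = 20+2·15 = 50; Willis about the carrier]
normalise by the input: solve with ω_sun = 1, then scale by 147 rpm
ring teeth: 20 + 2·15 = 50
20(ω_sun−ω_arm) = −50(ω_ring−ω_arm),  ω_ring = 0, ω_sun = 1
20(1−ω_arm) = −50(0−ω_arm)  ⇒  70·ω_arm = 20  ⇒  ω_arm = 2/7
scale: ω_arm = 2/7 × 147 rpm = +42.0000 rpm

+42.0000 rpm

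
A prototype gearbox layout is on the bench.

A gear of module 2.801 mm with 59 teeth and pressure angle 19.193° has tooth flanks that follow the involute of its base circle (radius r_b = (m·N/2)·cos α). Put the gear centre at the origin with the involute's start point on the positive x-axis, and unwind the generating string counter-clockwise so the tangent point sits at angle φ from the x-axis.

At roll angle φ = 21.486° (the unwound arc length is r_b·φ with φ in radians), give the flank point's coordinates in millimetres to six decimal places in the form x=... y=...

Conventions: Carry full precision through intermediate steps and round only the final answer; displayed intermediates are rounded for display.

x=83.332260 y=1.352560

topology: single-mesh involute geometry — m = 2.801, N = 59
pitch radius r_p = m·N/2 = 2.801·59/2 = 82.629500
base radius r_b = r_p·cos α = 82.629500·cos 19.193° = 78.036667
roll angle φ = 21.486° = 0.37500144 rad
x = r_b·(cos φ + φ·sin φ) = 83.332260
y = r_b·(sin φ − φ·cos φ) = 1.352560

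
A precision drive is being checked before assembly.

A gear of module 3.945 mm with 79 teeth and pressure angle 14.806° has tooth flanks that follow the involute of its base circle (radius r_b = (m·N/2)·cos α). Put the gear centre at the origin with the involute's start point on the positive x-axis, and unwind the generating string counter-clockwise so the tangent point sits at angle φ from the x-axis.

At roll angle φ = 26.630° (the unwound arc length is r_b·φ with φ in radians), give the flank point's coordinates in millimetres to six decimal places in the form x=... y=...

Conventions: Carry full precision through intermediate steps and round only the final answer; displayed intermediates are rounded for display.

class = single-mesh tooth geometry [base-circle involute, m = 3.945, 79T]
pitch radius r_p = m·N/2 = 3.945·79/2 = 155.827500
base radius r_b = r_p·cos α = 155.827500·cos 14.806° = 150.653502
roll angle φ = 26.630° = 0.46478118 rad
x = r_b·(cos φ + φ·sin φ) = 166.057407
y = r_b·(sin φ − φ·cos φ) = 4.933927

x=166.057407 y=4.933927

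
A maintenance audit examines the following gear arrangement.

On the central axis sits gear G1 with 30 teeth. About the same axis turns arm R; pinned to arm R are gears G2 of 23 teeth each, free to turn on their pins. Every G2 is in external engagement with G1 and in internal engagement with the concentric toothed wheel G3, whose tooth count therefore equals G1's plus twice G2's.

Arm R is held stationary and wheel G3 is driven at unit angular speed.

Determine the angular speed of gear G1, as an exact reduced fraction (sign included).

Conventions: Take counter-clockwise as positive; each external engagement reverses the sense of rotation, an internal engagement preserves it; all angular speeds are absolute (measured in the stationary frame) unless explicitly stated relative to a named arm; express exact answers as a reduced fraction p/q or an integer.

-38/15

topology: planetary set — G1 30T / G2 23T / G3 76T, arm = carrier (Willis)
ring teeth: 30 + 2·23 = 76
30(ω_sun−ω_arm) = −76(ω_ring−ω_arm),  ω_arm = 0, ω_ring = 1
ω_sun = 0 − (76/30)(1−0) = -38/15
exact speed ratio = -38/15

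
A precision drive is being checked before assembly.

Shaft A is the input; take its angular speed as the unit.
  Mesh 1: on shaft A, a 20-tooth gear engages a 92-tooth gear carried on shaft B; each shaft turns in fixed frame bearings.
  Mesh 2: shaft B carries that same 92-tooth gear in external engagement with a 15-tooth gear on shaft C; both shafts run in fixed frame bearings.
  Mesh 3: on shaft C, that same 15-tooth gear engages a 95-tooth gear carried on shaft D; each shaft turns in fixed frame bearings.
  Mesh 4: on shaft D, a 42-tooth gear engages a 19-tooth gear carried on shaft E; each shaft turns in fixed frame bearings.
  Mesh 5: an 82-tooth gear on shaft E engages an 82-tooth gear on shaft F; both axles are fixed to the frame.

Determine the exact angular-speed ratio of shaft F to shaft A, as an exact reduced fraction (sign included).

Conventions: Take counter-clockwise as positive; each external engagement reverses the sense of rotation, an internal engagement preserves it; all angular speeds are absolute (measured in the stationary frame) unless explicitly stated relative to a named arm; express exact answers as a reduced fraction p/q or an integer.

class = fixed-axis compound train [5 meshes; 5 ratios multiply, 5 sense flips]
mesh 1 [20T→92T]: running ratio 5/23, sense −
mesh 2 [92T→15T]: running ratio 4/3, sense +
mesh 3 [15T→95T]: running ratio 4/19, sense −
mesh 4 [42T→19T]: running ratio 168/361, sense +
mesh 5 [82T→82T]: running ratio 168/361, sense −
ω_out/ω_in = -168/361

-168/361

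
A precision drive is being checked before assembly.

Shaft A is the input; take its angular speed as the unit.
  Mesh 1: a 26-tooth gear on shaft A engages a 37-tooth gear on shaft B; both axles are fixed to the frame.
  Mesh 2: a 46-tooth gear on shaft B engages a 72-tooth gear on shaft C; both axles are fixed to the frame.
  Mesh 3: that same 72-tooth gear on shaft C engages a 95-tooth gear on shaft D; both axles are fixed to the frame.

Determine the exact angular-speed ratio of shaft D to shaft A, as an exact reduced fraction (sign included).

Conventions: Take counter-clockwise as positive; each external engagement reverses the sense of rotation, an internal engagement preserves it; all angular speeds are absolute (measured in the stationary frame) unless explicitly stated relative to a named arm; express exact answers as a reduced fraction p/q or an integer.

-1196/3515

class = fixed-axis compound train [3 meshes; 3 ratios multiply, 3 sense flips]
mesh 1 [26T→37T]: running ratio 26/37, sense −
mesh 2 [46T→72T]: running ratio 299/666, sense +
mesh 3 [72T→95T]: running ratio 1196/3515, sense −
ω_out/ω_in = -1196/3515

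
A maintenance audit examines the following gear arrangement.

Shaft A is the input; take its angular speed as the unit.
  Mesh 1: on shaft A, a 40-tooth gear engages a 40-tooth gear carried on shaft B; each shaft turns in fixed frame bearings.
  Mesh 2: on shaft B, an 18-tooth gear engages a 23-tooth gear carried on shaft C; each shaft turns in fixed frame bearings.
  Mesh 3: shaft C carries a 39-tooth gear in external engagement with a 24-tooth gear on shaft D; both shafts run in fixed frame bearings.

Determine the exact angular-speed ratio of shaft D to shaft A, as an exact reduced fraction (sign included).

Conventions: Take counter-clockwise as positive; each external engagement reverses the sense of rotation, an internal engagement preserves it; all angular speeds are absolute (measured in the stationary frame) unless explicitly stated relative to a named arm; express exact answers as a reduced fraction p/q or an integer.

-117/92

class = fixed-axis compound train [3 meshes; 3 ratios multiply, 3 sense flips]
mesh 1 [40T→40T]: running ratio 1, sense −
mesh 2 [18T→23T]: running ratio 18/23, sense +
mesh 3 [39T→24T]: running ratio 117/92, sense −
ω_out/ω_in = -117/92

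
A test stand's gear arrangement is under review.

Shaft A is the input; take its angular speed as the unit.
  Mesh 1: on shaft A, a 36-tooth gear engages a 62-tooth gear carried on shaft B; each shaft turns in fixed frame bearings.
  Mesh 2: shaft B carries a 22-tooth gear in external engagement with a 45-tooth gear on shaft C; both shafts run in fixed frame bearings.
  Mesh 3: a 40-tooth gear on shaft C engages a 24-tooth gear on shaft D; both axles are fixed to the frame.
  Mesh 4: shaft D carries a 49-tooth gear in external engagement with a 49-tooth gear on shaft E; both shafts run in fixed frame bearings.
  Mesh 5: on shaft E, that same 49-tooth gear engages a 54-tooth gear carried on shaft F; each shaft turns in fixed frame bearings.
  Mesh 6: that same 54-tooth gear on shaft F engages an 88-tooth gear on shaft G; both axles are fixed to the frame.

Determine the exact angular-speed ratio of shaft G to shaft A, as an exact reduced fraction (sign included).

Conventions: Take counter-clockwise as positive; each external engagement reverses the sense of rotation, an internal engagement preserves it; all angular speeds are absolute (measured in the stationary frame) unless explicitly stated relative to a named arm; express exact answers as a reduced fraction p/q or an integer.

class = fixed-axis compound train [6 meshes; 6 ratios multiply, 6 sense flips]
mesh 1 [36T→62T]: running ratio 18/31, sense −
mesh 2 [22T→45T]: running ratio 44/155, sense +
mesh 3 [40T→24T]: running ratio 44/93, sense −
mesh 4 [49T→49T]: running ratio 44/93, sense +
mesh 5 [49T→54T]: running ratio 1078/2511, sense −
mesh 6 [54T→88T]: running ratio 49/186, sense +
ω_out/ω_in = 49/186

49/186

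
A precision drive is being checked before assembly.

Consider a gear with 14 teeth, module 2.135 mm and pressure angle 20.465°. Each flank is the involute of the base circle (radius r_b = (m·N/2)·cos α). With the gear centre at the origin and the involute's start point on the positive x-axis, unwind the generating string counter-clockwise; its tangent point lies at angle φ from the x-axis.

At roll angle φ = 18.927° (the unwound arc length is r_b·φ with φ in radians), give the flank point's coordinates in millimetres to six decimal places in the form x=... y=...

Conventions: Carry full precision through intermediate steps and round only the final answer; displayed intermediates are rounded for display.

recognized (one wheel, involute flank): single-mesh tooth geometry, m = 2.135, N = 14
pitch radius r_p = m·N/2 = 2.135·14/2 = 14.945000
base radius r_b = r_p·cos α = 14.945000·cos 20.465° = 14.001760
roll angle φ = 18.927° = 0.33033847 rad
x = r_b·(cos φ + φ·sin φ) = 14.745005
y = r_b·(sin φ − φ·cos φ) = 0.166415

x=14.745005 y=0.166415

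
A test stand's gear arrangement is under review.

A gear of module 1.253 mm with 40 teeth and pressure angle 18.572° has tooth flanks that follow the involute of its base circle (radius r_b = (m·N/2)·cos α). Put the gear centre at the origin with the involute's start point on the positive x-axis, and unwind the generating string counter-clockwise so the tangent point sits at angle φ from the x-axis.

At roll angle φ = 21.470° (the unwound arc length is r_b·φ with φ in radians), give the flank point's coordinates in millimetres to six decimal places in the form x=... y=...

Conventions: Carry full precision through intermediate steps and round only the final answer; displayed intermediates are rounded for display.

x=25.364686 y=0.410820

single-mesh involute tooth geometry (40T wheel at module 1.253)
pitch radius r_p = m·N/2 = 1.253·40/2 = 25.060000
base radius r_b = r_p·cos α = 25.060000·cos 18.572° = 23.754980
roll angle φ = 21.470° = 0.37472219 rad
x = r_b·(cos φ + φ·sin φ) = 25.364686
y = r_b·(sin φ − φ·cos φ) = 0.410820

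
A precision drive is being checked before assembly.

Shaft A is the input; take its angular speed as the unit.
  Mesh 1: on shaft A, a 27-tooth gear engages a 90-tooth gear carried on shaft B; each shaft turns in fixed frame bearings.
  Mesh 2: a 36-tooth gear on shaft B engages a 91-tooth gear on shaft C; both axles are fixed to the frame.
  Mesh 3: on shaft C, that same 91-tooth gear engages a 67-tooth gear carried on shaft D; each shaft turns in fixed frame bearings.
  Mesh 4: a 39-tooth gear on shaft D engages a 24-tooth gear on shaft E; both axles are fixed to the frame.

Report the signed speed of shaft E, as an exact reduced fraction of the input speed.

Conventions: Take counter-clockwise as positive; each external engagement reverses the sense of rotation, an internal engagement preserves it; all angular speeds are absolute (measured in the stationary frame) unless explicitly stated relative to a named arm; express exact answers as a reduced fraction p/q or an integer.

351/1340

4-mesh fixed-axis compound train (all bearings frame-fixed)
mesh 1 [27T→90T]: |ω|/ω_in = 1×27/90 = 3/10, sense flips to −
mesh 2 [36T→91T]: |ω|/ω_in = (3/10)×36/91 = 54/455, sense flips to +
mesh 3 [91T→67T]: |ω|/ω_in = (54/455)×91/67 = 54/335, sense flips to −
mesh 4 [39T→24T]: |ω|/ω_in = (54/335)×39/24 = 351/1340, sense flips to +
signed output speed (× input speed) = 351/1340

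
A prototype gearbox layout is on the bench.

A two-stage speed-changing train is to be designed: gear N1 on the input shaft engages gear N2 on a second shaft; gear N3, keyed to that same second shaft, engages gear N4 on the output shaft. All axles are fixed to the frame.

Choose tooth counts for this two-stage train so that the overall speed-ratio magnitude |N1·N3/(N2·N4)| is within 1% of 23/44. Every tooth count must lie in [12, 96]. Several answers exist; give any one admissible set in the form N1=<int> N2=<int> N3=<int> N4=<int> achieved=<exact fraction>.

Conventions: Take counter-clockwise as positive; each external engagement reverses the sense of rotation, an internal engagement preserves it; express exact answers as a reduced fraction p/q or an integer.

topology: fixed-axis compound train — 2 stages, target 23/44
target = 23/44 in lowest terms: an exact hit needs N1·N3 = k·23 and N2·N4 = k·44 for one integer k, every count in [12, 96]; additionally prefer no 1:1 stage (N1 ≠ N2, N3 ≠ N4)
k = 1…11: no 1:1-free in-range split of k·23 and k·44 into factor pairs; take k = 12
k = 12: N1·N3 = 276 = 12·23, N2·N4 = 528 = 44·12
achieved = 12·23/(44·12) = 23/44; |achieved − target| = 0 ≤ 23/4400 ✓

N1=12 N2=44 N3=23 N4=12 achieved=23/44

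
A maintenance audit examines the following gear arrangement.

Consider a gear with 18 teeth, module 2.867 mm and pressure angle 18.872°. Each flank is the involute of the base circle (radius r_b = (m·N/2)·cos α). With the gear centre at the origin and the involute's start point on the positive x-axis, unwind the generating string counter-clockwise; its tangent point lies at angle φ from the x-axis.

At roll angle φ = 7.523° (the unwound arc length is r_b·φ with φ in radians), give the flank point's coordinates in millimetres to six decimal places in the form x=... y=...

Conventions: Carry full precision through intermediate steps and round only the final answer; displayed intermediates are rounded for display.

x=24.625481 y=0.018391

single-mesh involute tooth geometry (18T wheel at module 2.867)
pitch radius r_p = m·N/2 = 2.867·18/2 = 25.803000
base radius r_b = r_p·cos α = 25.803000·cos 18.872° = 24.415922
roll angle φ = 7.523° = 0.13130112 rad
x = r_b·(cos φ + φ·sin φ) = 24.625481
y = r_b·(sin φ − φ·cos φ) = 0.018391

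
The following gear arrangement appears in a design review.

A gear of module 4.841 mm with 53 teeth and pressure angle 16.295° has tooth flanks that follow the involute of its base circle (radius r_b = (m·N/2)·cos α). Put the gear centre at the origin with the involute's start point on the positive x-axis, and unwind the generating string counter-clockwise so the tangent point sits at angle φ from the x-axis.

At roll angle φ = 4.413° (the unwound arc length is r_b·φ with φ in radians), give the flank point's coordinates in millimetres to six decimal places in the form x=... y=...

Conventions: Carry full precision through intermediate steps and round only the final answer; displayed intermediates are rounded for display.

single-mesh involute tooth geometry (53T wheel at module 4.841)
pitch radius r_p = m·N/2 = 4.841·53/2 = 128.286500
base radius r_b = r_p·cos α = 128.286500·cos 16.295° = 123.133203
roll angle φ = 4.413° = 0.07702138 rad
x = r_b·(cos φ + φ·sin φ) = 123.497893
y = r_b·(sin φ − φ·cos φ) = 0.018743

x=123.497893 y=0.018743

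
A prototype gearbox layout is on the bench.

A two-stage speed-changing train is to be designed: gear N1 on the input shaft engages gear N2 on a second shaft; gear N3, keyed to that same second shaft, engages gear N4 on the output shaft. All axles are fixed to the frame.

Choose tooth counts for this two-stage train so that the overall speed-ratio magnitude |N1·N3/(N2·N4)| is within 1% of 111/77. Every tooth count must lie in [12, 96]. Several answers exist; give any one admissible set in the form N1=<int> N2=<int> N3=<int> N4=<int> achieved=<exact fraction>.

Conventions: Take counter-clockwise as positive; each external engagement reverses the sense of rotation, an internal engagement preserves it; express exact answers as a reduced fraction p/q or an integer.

N1=12 N2=14 N3=37 N4=22 achieved=111/77

class = fixed-axis compound train [2-stage, 111/77 wanted]
target = 111/77 in lowest terms: an exact hit needs N1·N3 = k·111 and N2·N4 = k·77 for one integer k, every count in [12, 96]; additionally prefer no 1:1 stage (N1 ≠ N2, N3 ≠ N4)
k = 1…3: no 1:1-free in-range split of k·111 and k·77 into factor pairs; take k = 4
k = 4: N1·N3 = 444 = 12·37, N2·N4 = 308 = 14·22
achieved = 12·37/(14·22) = 111/77; |achieved − target| = 0 ≤ 111/7700 ✓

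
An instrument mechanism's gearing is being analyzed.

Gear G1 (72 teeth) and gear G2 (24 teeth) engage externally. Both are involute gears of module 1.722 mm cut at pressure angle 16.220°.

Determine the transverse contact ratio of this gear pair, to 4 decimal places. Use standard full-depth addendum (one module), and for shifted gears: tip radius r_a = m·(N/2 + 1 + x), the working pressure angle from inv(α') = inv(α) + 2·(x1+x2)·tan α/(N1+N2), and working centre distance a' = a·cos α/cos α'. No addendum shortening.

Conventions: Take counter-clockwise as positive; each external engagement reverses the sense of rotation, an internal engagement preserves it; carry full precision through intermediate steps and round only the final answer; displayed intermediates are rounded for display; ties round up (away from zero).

class = single-mesh tooth geometry [involute pair 72T × 24T, m = 1.722]
base radii: r_b1 = 59.524485, r_b2 = 19.841495
tip radii: r_a1 = 63.714000, r_a2 = 22.386000
no profile shift: α' = α, a' = a
action lengths: √(r_a1²−r_b1²) = 22.722443, √(r_a2²−r_b2²) = 10.365716
base pitch p_b = π·m·cos α = 5.194491
CR = (22.722443 + 10.365716 − 82.656000·sin 16.22000°)/5.194491 = 1.925148
contact ratio ≈ 1.9251

1.9251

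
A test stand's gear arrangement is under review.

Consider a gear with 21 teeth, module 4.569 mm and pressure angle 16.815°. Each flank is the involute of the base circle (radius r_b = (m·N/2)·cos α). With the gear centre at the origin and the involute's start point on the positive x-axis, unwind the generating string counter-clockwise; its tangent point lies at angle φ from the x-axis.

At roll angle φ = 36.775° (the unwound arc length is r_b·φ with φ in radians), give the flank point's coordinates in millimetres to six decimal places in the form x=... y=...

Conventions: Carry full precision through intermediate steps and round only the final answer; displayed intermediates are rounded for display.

x=54.430517 y=3.883327

topology: single-mesh involute geometry — m = 4.569, N = 21
pitch radius r_p = m·N/2 = 4.569·21/2 = 47.974500
base radius r_b = r_p·cos α = 47.974500·cos 16.815° = 45.923293
roll angle φ = 36.775° = 0.64184483 rad
x = r_b·(cos φ + φ·sin φ) = 54.430517
y = r_b·(sin φ − φ·cos φ) = 3.883327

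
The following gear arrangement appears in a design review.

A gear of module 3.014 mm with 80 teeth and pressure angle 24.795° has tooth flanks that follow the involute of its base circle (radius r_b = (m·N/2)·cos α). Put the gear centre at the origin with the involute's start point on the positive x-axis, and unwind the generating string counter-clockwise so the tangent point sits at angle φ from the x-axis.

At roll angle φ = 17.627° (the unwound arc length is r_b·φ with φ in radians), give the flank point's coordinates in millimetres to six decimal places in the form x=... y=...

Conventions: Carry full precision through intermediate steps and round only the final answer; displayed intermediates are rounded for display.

x=114.503579 y=1.052277

recognized (one wheel, involute flank): single-mesh tooth geometry, m = 3.014, N = 80
pitch radius r_p = m·N/2 = 3.014·80/2 = 120.560000
base radius r_b = r_p·cos α = 120.560000·cos 24.795° = 109.446065
roll angle φ = 17.627° = 0.30764919 rad
x = r_b·(cos φ + φ·sin φ) = 114.503579
y = r_b·(sin φ − φ·cos φ) = 1.052277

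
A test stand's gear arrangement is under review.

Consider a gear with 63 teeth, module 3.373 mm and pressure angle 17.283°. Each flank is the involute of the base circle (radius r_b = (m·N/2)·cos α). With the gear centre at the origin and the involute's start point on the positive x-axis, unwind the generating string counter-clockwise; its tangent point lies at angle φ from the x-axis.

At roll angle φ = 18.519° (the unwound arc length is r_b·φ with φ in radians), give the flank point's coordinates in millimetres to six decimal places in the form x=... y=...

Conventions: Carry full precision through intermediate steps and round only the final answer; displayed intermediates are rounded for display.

topology: single-mesh involute geometry — m = 3.373, N = 63
pitch radius r_p = m·N/2 = 3.373·63/2 = 106.249500
base radius r_b = r_p·cos α = 106.249500·cos 17.283° = 101.452228
roll angle φ = 18.519° = 0.32321752 rad
x = r_b·(cos φ + φ·sin φ) = 106.613959
y = r_b·(sin φ − φ·cos φ) = 1.130007

x=106.613959 y=1.130007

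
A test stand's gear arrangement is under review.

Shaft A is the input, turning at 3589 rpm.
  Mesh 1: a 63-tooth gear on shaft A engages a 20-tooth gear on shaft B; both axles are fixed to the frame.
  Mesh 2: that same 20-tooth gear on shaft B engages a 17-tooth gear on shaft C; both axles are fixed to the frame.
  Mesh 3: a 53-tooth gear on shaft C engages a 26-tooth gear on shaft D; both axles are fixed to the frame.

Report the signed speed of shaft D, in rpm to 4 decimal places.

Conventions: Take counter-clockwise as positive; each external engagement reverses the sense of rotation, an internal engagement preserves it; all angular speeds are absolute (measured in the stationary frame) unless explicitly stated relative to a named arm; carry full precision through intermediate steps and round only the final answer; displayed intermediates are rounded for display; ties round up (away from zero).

-27112.3778 rpm

recognized (4 fixed axles, 3 meshes): fixed-axis compound train
mesh 1 [63T→20T]: ω = 3589.0000×63/20 = 11305.3500 rpm, sense flips to −
mesh 2 [20T→17T]: ω = 11305.3500×20/17 = 13300.4118 rpm, sense flips to +
mesh 3 [53T→26T]: ω = 13300.4118×53/26 = 27112.3778 rpm, sense flips to −
signed output speed = -27112.3778 rpm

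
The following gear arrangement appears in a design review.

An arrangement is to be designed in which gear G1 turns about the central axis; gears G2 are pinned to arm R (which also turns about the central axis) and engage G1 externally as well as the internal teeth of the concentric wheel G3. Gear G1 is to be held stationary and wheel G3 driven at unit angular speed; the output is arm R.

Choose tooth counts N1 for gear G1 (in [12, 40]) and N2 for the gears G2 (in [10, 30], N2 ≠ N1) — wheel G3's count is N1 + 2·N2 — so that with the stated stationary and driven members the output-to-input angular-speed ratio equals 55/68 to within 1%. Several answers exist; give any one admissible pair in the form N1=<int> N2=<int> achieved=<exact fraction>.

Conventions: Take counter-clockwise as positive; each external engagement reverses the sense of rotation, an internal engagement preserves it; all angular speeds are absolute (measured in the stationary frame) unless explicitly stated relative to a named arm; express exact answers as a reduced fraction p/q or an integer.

N1=13 N2=21 achieved=55/68

topology: planetary set — design target 55/68, arm = carrier (Willis)
Willis with ω_sun = 0: ω_arm/ω_ring = N3/(N1+N3); set equal to 55/68  ⇒  N3/N1 = (55/68)/(1 − 55/68) = 55/13
N3 = N1 + 2·N2  ⇒  N2/N1 = (N3/N1 − 1)/2 = (55/13 − 1)/2 = 21/13
smallest multiple with N1 ≥ 12 and N2 ≥ 10: k = 1  ⇒  N1 = 1·13 = 13, N2 = 1·21 = 21 (N1 ≤ 40, N2 ≤ 30, N2 ≠ N1 ✓), N3 = 13 + 2·21 = 55
check: N3/(N1+N3) with N1 = 13, N3 = 55 gives 55/68; |achieved − target| = 0 ≤ 11/1360 ✓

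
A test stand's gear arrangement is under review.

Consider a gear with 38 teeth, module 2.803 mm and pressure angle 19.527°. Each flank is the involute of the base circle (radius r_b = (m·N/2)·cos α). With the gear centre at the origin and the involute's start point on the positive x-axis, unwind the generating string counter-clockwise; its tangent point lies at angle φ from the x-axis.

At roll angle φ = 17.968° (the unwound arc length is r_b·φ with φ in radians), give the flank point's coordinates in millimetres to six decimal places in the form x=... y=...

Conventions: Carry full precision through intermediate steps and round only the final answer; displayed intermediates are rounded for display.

x=52.601692 y=0.510956

class = single-mesh tooth geometry [base-circle involute, m = 2.803, 38T]
pitch radius r_p = m·N/2 = 2.803·38/2 = 53.257000
base radius r_b = r_p·cos α = 53.257000·cos 19.527° = 50.193875
roll angle φ = 17.968° = 0.31360076 rad
x = r_b·(cos φ + φ·sin φ) = 52.601692
y = r_b·(sin φ − φ·cos φ) = 0.510956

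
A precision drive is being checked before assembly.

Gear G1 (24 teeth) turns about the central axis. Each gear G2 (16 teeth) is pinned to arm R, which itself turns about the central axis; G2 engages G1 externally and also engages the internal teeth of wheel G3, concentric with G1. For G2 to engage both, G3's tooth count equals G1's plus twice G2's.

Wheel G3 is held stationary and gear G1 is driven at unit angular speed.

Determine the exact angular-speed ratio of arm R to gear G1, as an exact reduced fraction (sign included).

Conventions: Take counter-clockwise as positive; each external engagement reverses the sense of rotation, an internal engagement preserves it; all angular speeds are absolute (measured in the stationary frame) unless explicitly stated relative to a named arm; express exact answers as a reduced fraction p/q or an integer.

3/10

class = planetary set [G3 = 24+2·16 = 56; Willis about the carrier]
ring teeth: 24 + 2·16 = 56
24(ω_sun−ω_arm) = −56(ω_ring−ω_arm),  ω_ring = 0, ω_sun = 1
24(1−ω_arm) = −56(0−ω_arm)  ⇒  80·ω_arm = 24  ⇒  ω_arm = 3/10
ω_out/ω_in = 3/10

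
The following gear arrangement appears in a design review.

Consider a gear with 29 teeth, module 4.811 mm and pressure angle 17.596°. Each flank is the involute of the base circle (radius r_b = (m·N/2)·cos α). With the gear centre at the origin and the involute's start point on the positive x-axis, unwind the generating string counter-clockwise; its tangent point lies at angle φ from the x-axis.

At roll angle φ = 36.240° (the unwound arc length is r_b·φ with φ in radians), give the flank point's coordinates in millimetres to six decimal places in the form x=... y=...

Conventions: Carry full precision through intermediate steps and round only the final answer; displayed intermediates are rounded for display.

x=78.495797 y=5.387572

topology: single-mesh involute geometry — m = 4.811, N = 29
pitch radius r_p = m·N/2 = 4.811·29/2 = 69.759500
base radius r_b = r_p·cos α = 69.759500·cos 17.596° = 66.495577
roll angle φ = 36.240° = 0.63250732 rad
x = r_b·(cos φ + φ·sin φ) = 78.495797
y = r_b·(sin φ − φ·cos φ) = 5.387572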